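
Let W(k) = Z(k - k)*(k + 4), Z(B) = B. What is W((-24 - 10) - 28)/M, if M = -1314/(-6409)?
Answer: 0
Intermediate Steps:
W(k) = 0 (W(k) = (k - k)*(k + 4) = 0*(4 + k) = 0)
M = 1314/6409 (M = -1314*(-1/6409) = 1314/6409 ≈ 0.20502)
W((-24 - 10) - 28)/M = 0/(1314/6409) = 0*(6409/1314) = 0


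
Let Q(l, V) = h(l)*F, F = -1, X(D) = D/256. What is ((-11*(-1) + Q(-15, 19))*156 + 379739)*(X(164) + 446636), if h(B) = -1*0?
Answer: 10903793903975/64 ≈ 1.7037e+11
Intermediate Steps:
h(B) = 0
X(D) = D/256 (X(D) = D*(1/256) = D/256)
Q(l, V) = 0 (Q(l, V) = 0*(-1) = 0)
((-11*(-1) + Q(-15, 19))*156 + 379739)*(X(164) + 446636) = ((-11*(-1) + 0)*156 + 379739)*((1/256)*164 + 446636) = ((11 + 0)*156 + 379739)*(41/64 + 446636) = (11*156 + 379739)*(28584745/64) = (1716 + 379739)*(28584745/64) = 381455*(28584745/64) = 10903793903975/64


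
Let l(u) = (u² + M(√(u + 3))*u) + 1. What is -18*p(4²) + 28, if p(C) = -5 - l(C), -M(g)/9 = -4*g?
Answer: 4744 + 10368*√19 ≈ 49937.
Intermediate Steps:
M(g) = 36*g (M(g) = -(-36)*g = 36*g)
l(u) = 1 + u² + 36*u*√(3 + u) (l(u) = (u² + (36*√(u + 3))*u) + 1 = (u² + (36*√(3 + u))*u) + 1 = (u² + 36*u*√(3 + u)) + 1 = 1 + u² + 36*u*√(3 + u))
p(C) = -6 - C² - 36*C*√(3 + C) (p(C) = -5 - (1 + C² + 36*C*√(3 + C)) = -5 + (-1 - C² - 36*C*√(3 + C)) = -6 - C² - 36*C*√(3 + C))
-18*p(4²) + 28 = -18*(-6 - (4²)² - 36*4²*√(3 + 4²)) + 28 = -18*(-6 - 1*16² - 36*16*√(3 + 16)) + 28 = -18*(-6 - 1*256 - 36*16*√19) + 28 = -18*(-6 - 256 - 576*√19) + 28 = -18*(-262 - 576*√19) + 28 = (4716 + 10368*√19) + 28 = 4744 + 10368*√19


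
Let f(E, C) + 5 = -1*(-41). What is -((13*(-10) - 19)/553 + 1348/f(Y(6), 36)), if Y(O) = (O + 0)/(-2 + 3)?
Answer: -185020/4977 ≈ -37.175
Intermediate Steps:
Y(O) = O (Y(O) = O/1 = O*1 = O)
f(E, C) = 36 (f(E, C) = -5 - 1*(-41) = -5 + 41 = 36)
-((13*(-10) - 19)/553 + 1348/f(Y(6), 36)) = -((13*(-10) - 19)/553 + 1348/36) = -((-130 - 19)*(1/553) + 1348*(1/36)) = -(-149*1/553 + 337/9) = -(-149/553 + 337/9) = -1*185020/4977 = -185020/4977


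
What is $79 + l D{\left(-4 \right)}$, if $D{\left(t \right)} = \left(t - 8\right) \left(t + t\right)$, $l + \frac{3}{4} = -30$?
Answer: $-2873$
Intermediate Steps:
$l = - \frac{123}{4}$ ($l = - \frac{3}{4} - 30 = - \frac{123}{4} \approx -30.75$)
$D{\left(t \right)} = 2 t \left(-8 + t\right)$ ($D{\left(t \right)} = \left(-8 + t\right) 2 t = 2 t \left(-8 + t\right)$)
$79 + l D{\left(-4 \right)} = 79 - \frac{123 \cdot 2 \left(-4\right) \left(-8 - 4\right)}{4} = 79 - \frac{123 \cdot 2 \left(-4\right) \left(-12\right)}{4} = 79 - 2952 = -2873$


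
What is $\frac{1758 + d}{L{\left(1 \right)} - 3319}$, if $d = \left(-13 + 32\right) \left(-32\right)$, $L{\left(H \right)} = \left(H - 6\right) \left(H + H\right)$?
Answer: $- \frac{1150}{3329} \approx -0.34545$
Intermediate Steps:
$L{\left(H \right)} = 2 H \left(-6 + H\right)$ ($L{\left(H \right)} = \left(-6 + H\right) 2 H = 2 H \left(-6 + H\right)$)
$d = -608$ ($d = 19 \left(-32\right) = -608$)
$\frac{1758 + d}{L{\left(1 \right)} - 3319} = \frac{1758 - 608}{2 \cdot 1 \left(-6 + 1\right) - 3319} = \frac{1150}{2 \cdot 1 \left(-5\right) - 3319} = \frac{1150}{-10 - 3319} = \frac{1150}{-3329} = 1150 \left(- \frac{1}{3329}\right) = - \frac{1150}{3329}$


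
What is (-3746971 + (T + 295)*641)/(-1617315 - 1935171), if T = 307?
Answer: 1120363/1184162 ≈ 0.94612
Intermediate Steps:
(-3746971 + (T + 295)*641)/(-1617315 - 1935171) = (-3746971 + (307 + 295)*641)/(-1617315 - 1935171) = (-3746971 + 602*641)/(-3552486) = (-3746971 + 385882)*(-1/3552486) = -3361089*(-1/3552486) = 1120363/1184162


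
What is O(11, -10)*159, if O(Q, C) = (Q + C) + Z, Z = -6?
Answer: -795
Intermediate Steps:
O(Q, C) = -6 + C + Q (O(Q, C) = (Q + C) - 6 = (C + Q) - 6 = -6 + C + Q)
O(11, -10)*159 = (-6 - 10 + 11)*159 = -5*159 = -795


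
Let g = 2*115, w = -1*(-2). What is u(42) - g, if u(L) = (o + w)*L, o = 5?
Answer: 64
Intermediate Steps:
w = 2
u(L) = 7*L (u(L) = (5 + 2)*L = 7*L)
g = 230
u(42) - g = 7*42 - 1*230 = 294 - 230 = 64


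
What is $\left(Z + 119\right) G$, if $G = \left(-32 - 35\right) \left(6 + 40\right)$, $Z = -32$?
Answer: $-268134$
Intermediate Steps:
$G = -3082$ ($G = \left(-67\right) 46 = -3082$)
$\left(Z + 119\right) G = \left(-32 + 119\right) \left(-3082\right) = 87 \left(-3082\right) = -268134$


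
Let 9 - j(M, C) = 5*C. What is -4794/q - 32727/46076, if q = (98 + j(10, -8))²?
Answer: -309362029/331885428 ≈ -0.93213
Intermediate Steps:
j(M, C) = 9 - 5*C
q = 21609 (q = (98 + (9 - 5*(-8)))² = (98 + (9 + 40))² = (98 + 49)² = 147² = 21609)
-4794/q - 32727/46076 = -4794/21609 - 32727/46076 = -4794*1/21609 - 32727*1/46076 = -1598/7203 - 32727/46076 = -309362029/331885428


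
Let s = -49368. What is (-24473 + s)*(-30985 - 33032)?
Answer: 4727079297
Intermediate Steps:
(-24473 + s)*(-30985 - 33032) = (-24473 - 49368)*(-30985 - 33032) = -73841*(-64017) = 4727079297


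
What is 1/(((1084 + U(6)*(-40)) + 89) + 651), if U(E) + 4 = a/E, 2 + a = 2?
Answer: 1/1984 ≈ 0.00050403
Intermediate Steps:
a = 0 (a = -2 + 2 = 0)
U(E) = -4 (U(E) = -4 + 0/E = -4 + 0 = -4)
1/(((1084 + U(6)*(-40)) + 89) + 651) = 1/(((1084 - 4*(-40)) + 89) + 651) = 1/(((1084 + 160) + 89) + 651) = 1/((1244 + 89) + 651) = 1/(1333 + 651) = 1/1984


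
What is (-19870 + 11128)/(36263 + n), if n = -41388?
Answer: 8742/5125 ≈ 1.7058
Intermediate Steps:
(-19870 + 11128)/(36263 + n) = (-19870 + 11128)/(36263 - 41388) = -8742/(-5125) = -8742*(-1/5125) = 8742/5125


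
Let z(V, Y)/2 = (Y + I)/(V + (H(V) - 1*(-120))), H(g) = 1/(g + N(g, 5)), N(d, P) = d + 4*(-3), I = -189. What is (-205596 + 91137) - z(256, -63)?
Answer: -2390906051/20889 ≈ -1.1446e+5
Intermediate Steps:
N(d, P) = -12 + d (N(d, P) = d - 12 = -12 + d)
H(g) = 1/(-12 + 2*g) (H(g) = 1/(g + (-12 + g)) = 1/(-12 + 2*g))
z(V, Y) = 2*(-189 + Y)/(120 + V + 1/(2*(-6 + V))) (z(V, Y) = 2*((Y - 189)/(V + (1/(2*(-6 + V)) - 1*(-120)))) = 2*((-189 + Y)/(V + (1/(2*(-6 + V)) + 120))) = 2*((-189 + Y)/(V + (120 + 1/(2*(-6 + V))))) = 2*((-189 + Y)/(120 + V + 1/(2*(-6 + V)))) = 2*(-189 + Y)/(120 + V + 1/(2*(-6 + V))))
(-205596 + 91137) - z(256, -63) = (-205596 + 91137) - 4*(-189 - 63)*(-6 + 256)/(1 + 2*(-6 + 256)*(120 + 256)) = -114459 - 4*(-252)*250/(1 + 2*250*376) = -114459 - 4*(-252)*250/(1 + 188000) = -114459 - 4*(-252)*250/188001 = -114459 - 1*(-28000/20889) = -114459 + 28000/20889 = -2390906051/20889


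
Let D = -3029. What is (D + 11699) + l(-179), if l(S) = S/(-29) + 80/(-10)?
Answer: 251377/29 ≈ 8668.2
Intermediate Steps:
l(S) = -8 - S/29 (l(S) = S*(-1/29) + 80*(-⅒) = -S/29 - 8 = -8 - S/29)
(D + 11699) + l(-179) = (-3029 + 11699) + (-8 - 1/29*(-179)) = 8670 + (-8 + 179/29) = 8670 - 53/29 = 251377/29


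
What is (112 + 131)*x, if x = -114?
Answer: -27702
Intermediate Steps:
(112 + 131)*x = (112 + 131)*(-114) = 243*(-114) = -27702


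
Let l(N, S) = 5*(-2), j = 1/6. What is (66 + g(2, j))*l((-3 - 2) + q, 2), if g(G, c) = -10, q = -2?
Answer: -560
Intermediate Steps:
j = 1/6 ≈ 0.16667
l(N, S) = -10
(66 + g(2, j))*l((-3 - 2) + q, 2) = (66 - 10)*(-10) = 56*(-10) = -560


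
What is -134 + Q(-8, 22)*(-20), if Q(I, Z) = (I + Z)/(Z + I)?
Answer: -154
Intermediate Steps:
Q(I, Z) = 1 (Q(I, Z) = (I + Z)/(I + Z) = 1)
-134 + Q(-8, 22)*(-20) = -134 + 1*(-20) = -134 - 20 = -154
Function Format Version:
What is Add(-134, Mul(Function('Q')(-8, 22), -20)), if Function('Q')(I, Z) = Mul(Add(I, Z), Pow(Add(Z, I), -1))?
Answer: -154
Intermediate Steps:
Function('Q')(I, Z) = 1 (Function('Q')(I, Z) = Mul(Add(I, Z), Pow(Add(I, Z), -1)) = 1)
Add(-134, Mul(Function('Q')(-8, 22), -20)) = Add(-134, Mul(1, -20)) = Add(-134, -20) = -154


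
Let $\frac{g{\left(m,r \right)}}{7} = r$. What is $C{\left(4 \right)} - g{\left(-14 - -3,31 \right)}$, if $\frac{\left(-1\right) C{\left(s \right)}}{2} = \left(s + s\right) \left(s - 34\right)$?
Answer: $263$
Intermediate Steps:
$g{\left(m,r \right)} = 7 r$
$C{\left(s \right)} = - 4 s \left(-34 + s\right)$ ($C{\left(s \right)} = - 2 \left(s + s\right) \left(s - 34\right) = - 2 \cdot 2 s \left(-34 + s\right) = - 4 s \left(-34 + s\right)$)
$C{\left(4 \right)} - g{\left(-14 - -3,31 \right)} = 4 \cdot 4 \left(34 - 4\right) - 7 \cdot 31 = 4 \cdot 4 \left(34 - 4\right) - 217 = 4 \cdot 4 \cdot 30 - 217 = 480 - 217 = 263$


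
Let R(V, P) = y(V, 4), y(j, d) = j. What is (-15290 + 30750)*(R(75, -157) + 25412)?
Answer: 394029020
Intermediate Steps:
R(V, P) = V
(-15290 + 30750)*(R(75, -157) + 25412) = (-15290 + 30750)*(75 + 25412) = 15460*25487 = 394029020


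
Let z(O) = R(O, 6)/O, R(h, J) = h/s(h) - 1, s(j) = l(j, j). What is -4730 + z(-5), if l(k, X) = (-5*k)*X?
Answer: -591226/125 ≈ -4729.8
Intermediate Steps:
l(k, X) = -5*X*k
s(j) = -5*j² (s(j) = -5*j*j = -5*j²)
R(h, J) = -1 - 1/(5*h) (R(h, J) = h/((-5*h²)) - 1 = h*(-1/(5*h²)) - 1 = -1/(5*h) - 1 = -1 - 1/(5*h))
z(O) = (-⅕ - O)/O² (z(O) = ((-⅕ - O)/O)/O = (-⅕ - O)/O²)
-4730 + z(-5) = -4730 + (-⅕ - 1*(-5))/(-5)² = -4730 + (-⅕ + 5)/25 = -4730 + (1/25)*(24/5) = -4730 + 24/125 = -591226/125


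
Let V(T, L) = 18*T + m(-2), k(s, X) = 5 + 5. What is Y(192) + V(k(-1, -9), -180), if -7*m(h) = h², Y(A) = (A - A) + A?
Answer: 2600/7 ≈ 371.43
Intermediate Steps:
k(s, X) = 10
Y(A) = A (Y(A) = 0 + A = A)
m(h) = -h²/7
V(T, L) = -4/7 + 18*T (V(T, L) = 18*T - ⅐*(-2)² = 18*T - ⅐*4 = 18*T - 4/7 = -4/7 + 18*T)
Y(192) + V(k(-1, -9), -180) = 192 + (-4/7 + 18*10) = 192 + (-4/7 + 180) = 192 + 1256/7 = 2600/7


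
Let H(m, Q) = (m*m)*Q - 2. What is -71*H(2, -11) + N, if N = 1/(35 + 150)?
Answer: 604211/185 ≈ 3266.0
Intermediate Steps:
H(m, Q) = -2 + Q*m² (H(m, Q) = m²*Q - 2 = Q*m² - 2 = -2 + Q*m²)
N = 1/185 ≈ 0.0054054
-71*H(2, -11) + N = -71*(-2 - 11*2²) + 1/185 = -71*(-2 - 11*4) + 1/185 = -71*(-2 - 44) + 1/185 = -71*(-46) + 1/185 = 3266 + 1/185 = 604211/185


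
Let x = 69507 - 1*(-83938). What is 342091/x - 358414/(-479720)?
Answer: 4382094615/1472212708 ≈ 2.9765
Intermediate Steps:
x = 153445 (x = 69507 + 83938 = 153445)
342091/x - 358414/(-479720) = 342091/153445 - 358414/(-479720) = 342091*(1/153445) - 358414*(-1/479720) = 342091/153445 + 179207/239860 = 4382094615/1472212708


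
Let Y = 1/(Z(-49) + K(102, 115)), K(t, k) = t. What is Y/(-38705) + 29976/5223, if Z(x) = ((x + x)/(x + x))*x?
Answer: 20497237339/3571426465 ≈ 5.7392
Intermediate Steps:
Z(x) = x (Z(x) = ((2*x)/((2*x)))*x = ((2*x)*(1/(2*x)))*x = 1*x = x)
Y = 1/53 (Y = 1/(-49 + 102) = 1/53 ≈ 0.018868)
Y/(-38705) + 29976/5223 = (1/53)/(-38705) + 29976/5223 = (1/53)*(-1/38705) + 29976*(1/5223) = -1/2051365 + 9992/1741 = 20497237339/3571426465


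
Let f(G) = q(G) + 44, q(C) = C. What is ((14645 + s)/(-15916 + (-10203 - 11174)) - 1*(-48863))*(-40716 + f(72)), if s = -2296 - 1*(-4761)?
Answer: -73982568409400/37293 ≈ -1.9838e+9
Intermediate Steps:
f(G) = 44 + G (f(G) = G + 44 = 44 + G)
s = 2465 (s = -2296 + 4761 = 2465)
((14645 + s)/(-15916 + (-10203 - 11174)) - 1*(-48863))*(-40716 + f(72)) = ((14645 + 2465)/(-15916 + (-10203 - 11174)) - 1*(-48863))*(-40716 + (44 + 72)) = (17110/(-15916 - 21377) + 48863)*(-40716 + 116) = (17110/(-37293) + 48863)*(-40600) = (17110*(-1/37293) + 48863)*(-40600) = (-17110/37293 + 48863)*(-40600) = (1822230749/37293)*(-40600) = -73982568409400/37293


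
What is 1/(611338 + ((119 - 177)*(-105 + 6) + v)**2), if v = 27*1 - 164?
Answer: 1/32027363 ≈ 3.1223e-8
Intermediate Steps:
v = -137 (v = 27 - 164 = -137)
1/(611338 + ((119 - 177)*(-105 + 6) + v)**2) = 1/(611338 + ((119 - 177)*(-105 + 6) - 137)**2) = 1/(611338 + (-58*(-99) - 137)**2) = 1/(611338 + (5742 - 137)**2) = 1/(611338 + 5605**2) = 1/(611338 + 31416025) = 1/32027363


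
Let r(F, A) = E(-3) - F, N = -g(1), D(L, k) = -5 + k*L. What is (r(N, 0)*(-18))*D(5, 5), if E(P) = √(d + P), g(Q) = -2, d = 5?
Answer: 720 - 360*√2 ≈ 210.88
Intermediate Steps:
E(P) = √(5 + P)
D(L, k) = -5 + L*k
N = 2 (N = -1*(-2) = 2)
r(F, A) = √2 - F (r(F, A) = √(5 - 3) - F = √2 - F)
(r(N, 0)*(-18))*D(5, 5) = ((√2 - 1*2)*(-18))*(-5 + 5*5) = ((√2 - 2)*(-18))*(-5 + 25) = ((-2 + √2)*(-18))*20 = (36 - 18*√2)*20 = 720 - 360*√2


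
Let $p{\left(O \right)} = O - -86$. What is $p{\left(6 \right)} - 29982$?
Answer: $-29890$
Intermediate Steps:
$p{\left(O \right)} = 86 + O$ ($p{\left(O \right)} = O + 86 = 86 + O$)
$p{\left(6 \right)} - 29982 = \left(86 + 6\right) - 29982 = 92 - 29982 = -29890$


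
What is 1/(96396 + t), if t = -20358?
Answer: 1/76038 ≈ 1.3151e-5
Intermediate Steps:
1/(96396 + t) = 1/(96396 - 20358) = 1/76038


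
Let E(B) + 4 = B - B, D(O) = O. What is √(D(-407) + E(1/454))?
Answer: I*√411 ≈ 20.273*I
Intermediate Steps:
E(B) = -4 (E(B) = -4 + (B - B) = -4 + 0 = -4)
√(D(-407) + E(1/454)) = √(-407 - 4) = √(-411) = I*√411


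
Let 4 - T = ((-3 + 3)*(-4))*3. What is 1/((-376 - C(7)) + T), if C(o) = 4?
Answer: -1/376 ≈ -0.0026596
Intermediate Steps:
T = 4 (T = 4 - (-3 + 3)*(-4)*3 = 4 - 0*(-4)*3 = 4 - 0*3 = 4 - 1*0 = 4 + 0 = 4)
1/((-376 - C(7)) + T) = 1/((-376 - 1*4) + 4) = 1/((-376 - 4) + 4) = 1/(-380 + 4) = 1/(-376) = -1/376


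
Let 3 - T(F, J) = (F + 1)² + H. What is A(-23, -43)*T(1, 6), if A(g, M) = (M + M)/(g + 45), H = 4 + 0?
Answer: 215/11 ≈ 19.545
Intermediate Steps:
H = 4
A(g, M) = 2*M/(45 + g) (A(g, M) = (2*M)/(45 + g) = 2*M/(45 + g))
T(F, J) = -1 - (1 + F)² (T(F, J) = 3 - ((F + 1)² + 4) = 3 - ((1 + F)² + 4) = 3 - (4 + (1 + F)²) = 3 + (-4 - (1 + F)²) = -1 - (1 + F)²)
A(-23, -43)*T(1, 6) = (2*(-43)/(45 - 23))*(-1 - (1 + 1)²) = (2*(-43)/22)*(-1 - 1*2²) = (2*(-43)*(1/22))*(-1 - 1*4) = -43*(-1 - 4)/11 = -43/11*(-5) = 215/11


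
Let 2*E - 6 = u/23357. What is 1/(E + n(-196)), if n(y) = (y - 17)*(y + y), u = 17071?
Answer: 46714/3900589357 ≈ 1.1976e-5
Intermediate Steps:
n(y) = 2*y*(-17 + y) (n(y) = (-17 + y)*(2*y) = 2*y*(-17 + y))
E = 157213/46714 (E = 3 + (17071/23357)/2 = 3 + (17071*(1/23357))/2 = 3 + (½)*(17071/23357) = 3 + 17071/46714 = 157213/46714 ≈ 3.3654)
1/(E + n(-196)) = 1/(157213/46714 + 2*(-196)*(-17 - 196)) = 1/(157213/46714 + 2*(-196)*(-213)) = 1/(157213/46714 + 83496) = 1/(3900589357/46714) = 46714/3900589357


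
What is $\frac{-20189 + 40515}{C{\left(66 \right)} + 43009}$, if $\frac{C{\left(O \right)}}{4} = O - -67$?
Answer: $\frac{20326}{43541} \approx 0.46682$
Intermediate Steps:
$C{\left(O \right)} = 268 + 4 O$ ($C{\left(O \right)} = 4 \left(O - -67\right) = 4 \left(O + 67\right) = 4 \left(67 + O\right) = 268 + 4 O$)
$\frac{-20189 + 40515}{C{\left(66 \right)} + 43009} = \frac{-20189 + 40515}{\left(268 + 4 \cdot 66\right) + 43009} = \frac{20326}{\left(268 + 264\right) + 43009} = \frac{20326}{532 + 43009} = \frac{20326}{43541}$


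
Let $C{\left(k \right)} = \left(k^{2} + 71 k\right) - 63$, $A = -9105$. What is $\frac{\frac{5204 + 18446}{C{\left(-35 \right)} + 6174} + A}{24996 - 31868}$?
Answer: $\frac{4013155}{3030552} \approx 1.3242$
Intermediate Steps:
$C{\left(k \right)} = -63 + k^{2} + 71 k$
$\frac{\frac{5204 + 18446}{C{\left(-35 \right)} + 6174} + A}{24996 - 31868} = \frac{\frac{5204 + 18446}{\left(-63 + \left(-35\right)^{2} + 71 \left(-35\right)\right) + 6174} - 9105}{24996 - 31868} = \frac{\frac{23650}{\left(-63 + 1225 - 2485\right) + 6174} - 9105}{-6872} = \left(\frac{23650}{-1323 + 6174} - 9105\right) \left(- \frac{1}{6872}\right) = \left(\frac{23650}{4851} - 9105\right) \left(- \frac{1}{6872}\right) = \left(23650 \cdot \frac{1}{4851} - 9105\right) \left(- \frac{1}{6872}\right) = \left(\frac{2150}{441} - 9105\right) \left(- \frac{1}{6872}\right) = \left(- \frac{4013155}{441}\right) \left(- \frac{1}{6872}\right) = \frac{4013155}{3030552}$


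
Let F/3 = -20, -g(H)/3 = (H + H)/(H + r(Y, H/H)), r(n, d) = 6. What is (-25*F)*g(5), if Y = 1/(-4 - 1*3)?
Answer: -45000/11 ≈ -4090.9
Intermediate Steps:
Y = -⅐ (Y = 1/(-4 - 3) = 1/(-7) = -⅐ ≈ -0.14286)
g(H) = -6*H/(6 + H) (g(H) = -3*(H + H)/(H + 6) = -3*2*H/(6 + H) = -6*H/(6 + H))
F = -60 (F = 3*(-20) = -60)
(-25*F)*g(5) = (-25*(-60))*(-6*5/(6 + 5)) = 1500*(-6*5/11) = 1500*(-6*5*1/11) = 1500*(-30/11) = -45000/11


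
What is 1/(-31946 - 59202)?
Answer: -1/91148 ≈ -1.0971e-5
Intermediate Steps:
1/(-31946 - 59202) = 1/(-91148) = -1/91148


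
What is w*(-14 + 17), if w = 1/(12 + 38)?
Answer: 3/50 ≈ 0.060000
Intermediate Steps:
w = 1/50 ≈ 0.020000
w*(-14 + 17) = (-14 + 17)/50 = (1/50)*3 = 3/50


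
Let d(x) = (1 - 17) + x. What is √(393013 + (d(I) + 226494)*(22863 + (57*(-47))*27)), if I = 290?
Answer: I*√11217819947 ≈ 1.0591e+5*I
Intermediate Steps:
d(x) = -16 + x
√(393013 + (d(I) + 226494)*(22863 + (57*(-47))*27)) = √(393013 + ((-16 + 290) + 226494)*(22863 + (57*(-47))*27)) = √(393013 + (274 + 226494)*(22863 - 2679*27)) = √(393013 + 226768*(22863 - 72333)) = √(393013 + 226768*(-49470)) = √(393013 - 11218212960) = √(-11217819947) = I*√11217819947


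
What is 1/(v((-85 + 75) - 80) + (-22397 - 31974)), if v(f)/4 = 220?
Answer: -1/53491 ≈ -1.8695e-5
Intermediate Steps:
v(f) = 880 (v(f) = 4*220 = 880)
1/(v((-85 + 75) - 80) + (-22397 - 31974)) = 1/(880 + (-22397 - 31974)) = 1/(880 - 54371) = 1/(-53491) = -1/53491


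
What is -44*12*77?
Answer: -40656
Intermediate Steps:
-44*12*77 = -528*77 = -40656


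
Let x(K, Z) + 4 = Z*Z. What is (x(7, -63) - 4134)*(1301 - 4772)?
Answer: 586599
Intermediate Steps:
x(K, Z) = -4 + Z² (x(K, Z) = -4 + Z*Z = -4 + Z²)
(x(7, -63) - 4134)*(1301 - 4772) = ((-4 + (-63)²) - 4134)*(1301 - 4772) = ((-4 + 3969) - 4134)*(-3471) = (3965 - 4134)*(-3471) = -169*(-3471) = 586599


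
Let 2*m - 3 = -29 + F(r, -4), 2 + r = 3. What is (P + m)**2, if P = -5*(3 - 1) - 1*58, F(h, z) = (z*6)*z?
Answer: 1089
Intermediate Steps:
r = 1 (r = -2 + 3 = 1)
F(h, z) = 6*z**2 (F(h, z) = (6*z)*z = 6*z**2)
P = -68 (P = -5*2 - 58 = -10 - 58 = -68)
m = 35 (m = 3/2 + (-29 + 6*(-4)**2)/2 = 3/2 + (-29 + 6*16)/2 = 3/2 + (-29 + 96)/2 = 3/2 + (1/2)*67 = 3/2 + 67/2 = 35)
(P + m)**2 = (-68 + 35)**2 = (-33)**2 = 1089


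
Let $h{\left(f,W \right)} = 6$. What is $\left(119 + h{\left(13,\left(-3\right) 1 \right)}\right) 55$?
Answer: $6875$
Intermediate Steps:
$\left(119 + h{\left(13,\left(-3\right) 1 \right)}\right) 55 = \left(119 + 6\right) 55 = 125 \cdot 55 = 6875$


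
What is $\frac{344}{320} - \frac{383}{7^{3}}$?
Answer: $- \frac{571}{13720} \approx -0.041618$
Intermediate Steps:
$\frac{344}{320} - \frac{383}{7^{3}} = 344 \cdot \frac{1}{320} - \frac{383}{343} = \frac{43}{40} - \frac{383}{343} = - \frac{571}{13720}$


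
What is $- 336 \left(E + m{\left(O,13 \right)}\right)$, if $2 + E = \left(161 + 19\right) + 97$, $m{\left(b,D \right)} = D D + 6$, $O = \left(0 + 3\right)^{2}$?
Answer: $-151200$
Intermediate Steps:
$O = 9$ ($O = 3^{2} = 9$)
$m{\left(b,D \right)} = 6 + D^{2}$ ($m{\left(b,D \right)} = D^{2} + 6 = 6 + D^{2}$)
$E = 275$ ($E = -2 + \left(\left(161 + 19\right) + 97\right) = -2 + \left(180 + 97\right) = -2 + 277 = 275$)
$- 336 \left(E + m{\left(O,13 \right)}\right) = - 336 \left(275 + \left(6 + 13^{2}\right)\right) = - 336 \left(275 + \left(6 + 169\right)\right) = - 336 \left(275 + 175\right) = \left(-336\right) 450 = -151200$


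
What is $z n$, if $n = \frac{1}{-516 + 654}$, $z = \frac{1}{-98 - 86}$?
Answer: $- \frac{1}{25392} \approx -3.9382 \cdot 10^{-5}$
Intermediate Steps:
$z = - \frac{1}{184}$ ($z = \frac{1}{-184} = - \frac{1}{184} \approx -0.0054348$)
$n = \frac{1}{138} \approx 0.0072464$
$z n = \left(- \frac{1}{184}\right) \frac{1}{138} = - \frac{1}{25392}$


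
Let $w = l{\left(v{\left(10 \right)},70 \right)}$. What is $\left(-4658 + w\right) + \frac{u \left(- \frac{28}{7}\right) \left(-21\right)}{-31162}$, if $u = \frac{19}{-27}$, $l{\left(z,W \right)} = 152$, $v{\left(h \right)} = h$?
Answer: $- \frac{631871608}{140229} \approx -4506.0$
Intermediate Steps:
$w = 152$
$u = - \frac{19}{27}$ ($u = 19 \left(- \frac{1}{27}\right) = - \frac{19}{27} \approx -0.7037$)
$\left(-4658 + w\right) + \frac{u \left(- \frac{28}{7}\right) \left(-21\right)}{-31162} = \left(-4658 + 152\right) + \frac{- \frac{19 \left(- \frac{28}{7}\right)}{27} \left(-21\right)}{-31162} = -4506 + - \frac{19 \left(- \frac{28}{7}\right)}{27} \left(-21\right) \left(- \frac{1}{31162}\right) = -4506 + - \frac{19 \left(\left(-1\right) 4\right)}{27} \left(-21\right) \left(- \frac{1}{31162}\right) = -4506 + \left(- \frac{19}{27}\right) \left(-4\right) \left(-21\right) \left(- \frac{1}{31162}\right) = -4506 + \frac{76}{27} \left(-21\right) \left(- \frac{1}{31162}\right) = -4506 - - \frac{266}{140229} = -4506 + \frac{266}{140229} = - \frac{631871608}{140229}$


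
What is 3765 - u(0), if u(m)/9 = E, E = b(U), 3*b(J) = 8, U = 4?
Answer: 3741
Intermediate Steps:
b(J) = 8/3 (b(J) = (1/3)*8 = 8/3)
E = 8/3 ≈ 2.6667
u(m) = 24 (u(m) = 9*(8/3) = 24)
3765 - u(0) = 3765 - 1*24 = 3765 - 24 = 3741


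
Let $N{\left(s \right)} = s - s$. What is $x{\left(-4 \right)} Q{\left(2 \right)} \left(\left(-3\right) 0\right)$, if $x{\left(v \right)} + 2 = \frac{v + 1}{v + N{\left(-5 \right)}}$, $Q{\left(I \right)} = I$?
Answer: $0$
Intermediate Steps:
$N{\left(s \right)} = 0$
$x{\left(v \right)} = -2 + \frac{1 + v}{v}$ ($x{\left(v \right)} = -2 + \frac{v + 1}{v + 0} = -2 + \frac{1 + v}{v}$)
$x{\left(-4 \right)} Q{\left(2 \right)} \left(\left(-3\right) 0\right) = \frac{1 - -4}{-4} \cdot 2 \left(\left(-3\right) 0\right) = - \frac{1 + 4}{4} \cdot 2 \cdot 0 = \left(- \frac{1}{4}\right) 5 \cdot 2 \cdot 0 = \left(- \frac{5}{4}\right) 2 \cdot 0 = \left(- \frac{5}{2}\right) 0 = 0$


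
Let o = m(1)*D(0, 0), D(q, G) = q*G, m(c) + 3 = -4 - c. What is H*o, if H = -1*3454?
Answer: 0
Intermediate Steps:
m(c) = -7 - c (m(c) = -3 + (-4 - c) = -7 - c)
H = -3454
D(q, G) = G*q
o = 0 (o = (-7 - 1*1)*(0*0) = (-7 - 1)*0 = -8*0 = 0)
H*o = -3454*0 = 0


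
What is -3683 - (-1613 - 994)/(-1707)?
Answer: -2096496/569 ≈ -3684.5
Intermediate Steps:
-3683 - (-1613 - 994)/(-1707) = -3683 - (-2607)*(-1)/1707 = -3683 - 1*869/569 = -3683 - 869/569 = -2096496/569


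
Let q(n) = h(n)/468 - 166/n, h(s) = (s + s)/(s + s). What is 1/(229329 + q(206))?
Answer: 48204/11054536375 ≈ 4.3606e-6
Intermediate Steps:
h(s) = 1 (h(s) = (2*s)/((2*s)) = (2*s)*(1/(2*s)) = 1)
q(n) = 1/468 - 166/n
1/(229329 + q(206)) = 1/(229329 + (1/468)*(-77688 + 206)/206) = 1/(229329 + (1/468)*(1/206)*(-77482)) = 1/(229329 - 38741/48204) = 1/(11054536375/48204) = 48204/11054536375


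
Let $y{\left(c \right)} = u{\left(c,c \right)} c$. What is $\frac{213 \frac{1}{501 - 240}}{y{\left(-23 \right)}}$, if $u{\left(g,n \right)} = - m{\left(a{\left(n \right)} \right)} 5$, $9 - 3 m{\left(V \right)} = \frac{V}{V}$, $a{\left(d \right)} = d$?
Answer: $\frac{71}{26680} \approx 0.0026612$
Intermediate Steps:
$m{\left(V \right)} = \frac{8}{3}$ ($m{\left(V \right)} = 3 - \frac{V \frac{1}{V}}{3} = 3 - \frac{1}{3} = \frac{8}{3}$)
$u{\left(g,n \right)} = - \frac{40}{3}$ ($u{\left(g,n \right)} = \left(-1\right) \frac{8}{3} \cdot 5 = \left(- \frac{8}{3}\right) 5 = - \frac{40}{3}$)
$y{\left(c \right)} = - \frac{40 c}{3}$
$\frac{213 \frac{1}{501 - 240}}{y{\left(-23 \right)}} = \frac{213 \frac{1}{501 - 240}}{\left(- \frac{40}{3}\right) \left(-23\right)} = \frac{213 \frac{1}{501 - 240}}{\frac{920}{3}} = \frac{213}{261} \cdot \frac{3}{920} = 213 \cdot \frac{1}{261} \cdot \frac{3}{920} = \frac{71}{87} \cdot \frac{3}{920} = \frac{71}{26680}$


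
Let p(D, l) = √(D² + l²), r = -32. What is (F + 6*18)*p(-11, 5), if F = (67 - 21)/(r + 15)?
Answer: 1790*√146/17 ≈ 1272.3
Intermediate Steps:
F = -46/17 (F = (67 - 21)/(-32 + 15) = 46/(-17) = 46*(-1/17) = -46/17 ≈ -2.7059)
(F + 6*18)*p(-11, 5) = (-46/17 + 6*18)*√((-11)² + 5²) = (-46/17 + 108)*√(121 + 25) = 1790*√146/17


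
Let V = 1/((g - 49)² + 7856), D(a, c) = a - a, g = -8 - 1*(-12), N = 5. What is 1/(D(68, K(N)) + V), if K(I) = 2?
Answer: 9881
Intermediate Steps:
g = 4 (g = -8 + 12 = 4)
D(a, c) = 0
V = 1/9881 (V = 1/((4 - 49)² + 7856) = 1/((-45)² + 7856) = 1/(2025 + 7856) = 1/9881 ≈ 0.00010120)
1/(D(68, K(N)) + V) = 1/(0 + 1/9881) = 1/(1/9881) = 9881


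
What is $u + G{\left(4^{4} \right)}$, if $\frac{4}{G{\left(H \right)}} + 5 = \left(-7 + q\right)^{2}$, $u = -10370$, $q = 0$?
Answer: $- \frac{114069}{11} \approx -10370.0$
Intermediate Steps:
$G{\left(H \right)} = \frac{1}{11}$ ($G{\left(H \right)} = \frac{4}{-5 + \left(-7 + 0\right)^{2}} = \frac{4}{-5 + \left(-7\right)^{2}} = \frac{4}{-5 + 49} = \frac{4}{44} = 4 \cdot \frac{1}{44} = \frac{1}{11}$)
$u + G{\left(4^{4} \right)} = -10370 + \frac{1}{11} = - \frac{114069}{11}$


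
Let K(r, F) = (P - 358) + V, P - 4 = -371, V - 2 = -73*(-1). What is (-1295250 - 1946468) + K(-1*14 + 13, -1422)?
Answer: -3242368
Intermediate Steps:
V = 75 (V = 2 - 73*(-1) = 2 + 73 = 75)
P = -367 (P = 4 - 371 = -367)
K(r, F) = -650 (K(r, F) = (-367 - 358) + 75 = -725 + 75 = -650)
(-1295250 - 1946468) + K(-1*14 + 13, -1422) = (-1295250 - 1946468) - 650 = -3241718 - 650 = -3242368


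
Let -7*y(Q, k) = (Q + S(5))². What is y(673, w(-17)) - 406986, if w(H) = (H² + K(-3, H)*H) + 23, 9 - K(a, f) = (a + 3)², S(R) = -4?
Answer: -3296463/7 ≈ -4.7092e+5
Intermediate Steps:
K(a, f) = 9 - (3 + a)² (K(a, f) = 9 - (a + 3)² = 9 - (3 + a)²)
w(H) = 23 + H² + 9*H (w(H) = (H² + (9 - (3 - 3)²)*H) + 23 = (H² + (9 - 1*0²)*H) + 23 = (H² + (9 - 1*0)*H) + 23 = (H² + (9 + 0)*H) + 23 = (H² + 9*H) + 23 = 23 + H² + 9*H)
y(Q, k) = -(-4 + Q)²/7 (y(Q, k) = -(Q - 4)²/7 = -(-4 + Q)²/7)
y(673, w(-17)) - 406986 = -(-4 + 673)²/7 - 406986 = -⅐*669² - 406986 = -⅐*447561 - 406986 = -447561/7 - 406986 = -3296463/7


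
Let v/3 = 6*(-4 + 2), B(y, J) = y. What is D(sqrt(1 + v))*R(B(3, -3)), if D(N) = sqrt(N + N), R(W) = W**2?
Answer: 9*35**(1/4)*(1 + I) ≈ 21.891 + 21.891*I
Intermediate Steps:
v = -36 (v = 3*(6*(-4 + 2)) = 3*(6*(-2)) = 3*(-12) = -36)
D(N) = sqrt(2)*sqrt(N) (D(N) = sqrt(2*N) = sqrt(2)*sqrt(N))
D(sqrt(1 + v))*R(B(3, -3)) = (sqrt(2)*sqrt(sqrt(1 - 36)))*3**2 = (sqrt(2)*sqrt(sqrt(-35)))*9 = (sqrt(2)*sqrt(I*sqrt(35)))*9 = (sqrt(2)*(35**(1/4)*sqrt(I)))*9 = (sqrt(2)*35**(1/4)*sqrt(I))*9 = 9*sqrt(2)*35**(1/4)*sqrt(I)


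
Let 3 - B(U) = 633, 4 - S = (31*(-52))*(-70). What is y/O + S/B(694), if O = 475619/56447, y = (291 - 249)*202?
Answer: 59228607454/49939995 ≈ 1186.0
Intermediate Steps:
S = -112836 (S = 4 - 31*(-52)*(-70) = 4 - (-1612)*(-70) = 4 - 1*112840 = 4 - 112840 = -112836)
B(U) = -630 (B(U) = 3 - 1*633 = 3 - 633 = -630)
y = 8484 (y = 42*202 = 8484)
O = 475619/56447 (O = 475619*(1/56447) = 475619/56447 ≈ 8.4259)
y/O + S/B(694) = 8484/(475619/56447) - 112836/(-630) = 8484*(56447/475619) - 112836*(-1/630) = 478896348/475619 + 18806/105 = 59228607454/49939995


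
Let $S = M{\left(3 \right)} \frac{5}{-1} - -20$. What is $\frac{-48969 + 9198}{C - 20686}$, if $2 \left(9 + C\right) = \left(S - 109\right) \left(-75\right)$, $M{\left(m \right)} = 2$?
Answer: $\frac{79542}{33965} \approx 2.3419$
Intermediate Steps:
$S = 10$ ($S = 2 \frac{5}{-1} - -20 = 2 \cdot 5 \left(-1\right) + 20 = 2 \left(-5\right) + 20 = -10 + 20 = 10$)
$C = \frac{7407}{2}$ ($C = -9 + \frac{\left(10 - 109\right) \left(-75\right)}{2} = -9 + \frac{\left(-99\right) \left(-75\right)}{2} = -9 + \frac{1}{2} \cdot 7425 = -9 + \frac{7425}{2} = \frac{7407}{2} \approx 3703.5$)
$\frac{-48969 + 9198}{C - 20686} = \frac{-48969 + 9198}{\frac{7407}{2} - 20686} = - \frac{39771}{- \frac{33965}{2}} = \left(-39771\right) \left(- \frac{2}{33965}\right) = \frac{79542}{33965}$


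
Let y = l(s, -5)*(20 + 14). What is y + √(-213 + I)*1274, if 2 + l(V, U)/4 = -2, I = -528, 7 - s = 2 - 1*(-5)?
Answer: -544 + 1274*I*√741 ≈ -544.0 + 34680.0*I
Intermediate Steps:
s = 0 (s = 7 - (2 - 1*(-5)) = 7 - (2 + 5) = 7 - 1*7 = 7 - 7 = 0)
l(V, U) = -16 (l(V, U) = -8 + 4*(-2) = -8 - 8 = -16)
y = -544 (y = -16*(20 + 14) = -16*34 = -544)
y + √(-213 + I)*1274 = -544 + √(-213 - 528)*1274 = -544 + √(-741)*1274 = -544 + (I*√741)*1274 = -544 + 1274*I*√741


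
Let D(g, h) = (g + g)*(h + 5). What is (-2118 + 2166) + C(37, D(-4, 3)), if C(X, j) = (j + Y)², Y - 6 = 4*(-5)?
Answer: 6132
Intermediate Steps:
Y = -14 (Y = 6 + 4*(-5) = 6 - 20 = -14)
D(g, h) = 2*g*(5 + h) (D(g, h) = (2*g)*(5 + h) = 2*g*(5 + h))
C(X, j) = (-14 + j)² (C(X, j) = (j - 14)² = (-14 + j)²)
(-2118 + 2166) + C(37, D(-4, 3)) = (-2118 + 2166) + (-14 + 2*(-4)*(5 + 3))² = 48 + (-14 + 2*(-4)*8)² = 48 + (-14 - 64)² = 48 + (-78)² = 48 + 6084 = 6132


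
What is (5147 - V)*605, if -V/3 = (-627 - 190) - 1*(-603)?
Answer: 2725525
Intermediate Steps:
V = 642 (V = -3*((-627 - 190) - 1*(-603)) = -3*(-817 + 603) = -3*(-214) = 642)
(5147 - V)*605 = (5147 - 1*642)*605 = (5147 - 642)*605 = 4505*605 = 2725525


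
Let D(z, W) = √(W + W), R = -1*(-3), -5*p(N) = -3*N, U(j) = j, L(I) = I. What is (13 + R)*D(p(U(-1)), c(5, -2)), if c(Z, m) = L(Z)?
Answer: 16*√10 ≈ 50.596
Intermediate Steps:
c(Z, m) = Z
p(N) = 3*N/5 (p(N) = -(-3)*N/5 = 3*N/5)
R = 3
D(z, W) = √2*√W (D(z, W) = √(2*W) = √2*√W)
(13 + R)*D(p(U(-1)), c(5, -2)) = (13 + 3)*(√2*√5) = 16*√10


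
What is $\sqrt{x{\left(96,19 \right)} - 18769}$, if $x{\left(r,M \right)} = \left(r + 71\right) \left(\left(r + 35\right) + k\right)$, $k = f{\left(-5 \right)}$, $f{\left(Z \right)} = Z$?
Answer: $\sqrt{2273} \approx 47.676$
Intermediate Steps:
$k = -5$
$x{\left(r,M \right)} = \left(30 + r\right) \left(71 + r\right)$ ($x{\left(r,M \right)} = \left(r + 71\right) \left(\left(r + 35\right) - 5\right) = \left(71 + r\right) \left(\left(35 + r\right) - 5\right) = \left(71 + r\right) \left(30 + r\right) = \left(30 + r\right) \left(71 + r\right)$)
$\sqrt{x{\left(96,19 \right)} - 18769} = \sqrt{\left(2130 + 96^{2} + 101 \cdot 96\right) - 18769} = \sqrt{\left(2130 + 9216 + 9696\right) - 18769} = \sqrt{21042 - 18769} = \sqrt{2273}$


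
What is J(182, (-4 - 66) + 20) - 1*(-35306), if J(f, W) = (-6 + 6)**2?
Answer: 35306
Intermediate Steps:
J(f, W) = 0 (J(f, W) = 0**2 = 0)
J(182, (-4 - 66) + 20) - 1*(-35306) = 0 - 1*(-35306) = 0 + 35306 = 35306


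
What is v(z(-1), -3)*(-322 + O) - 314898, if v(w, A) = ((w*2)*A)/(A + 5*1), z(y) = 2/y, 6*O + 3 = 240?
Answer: -316593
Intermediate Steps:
O = 79/2 (O = -½ + (⅙)*240 = -½ + 40 = 79/2 ≈ 39.500)
v(w, A) = 2*A*w/(5 + A) (v(w, A) = ((2*w)*A)/(A + 5) = (2*A*w)/(5 + A) = 2*A*w/(5 + A))
v(z(-1), -3)*(-322 + O) - 314898 = (2*(-3)*(2/(-1))/(5 - 3))*(-322 + 79/2) - 314898 = (2*(-3)*(2*(-1))/2)*(-565/2) - 314898 = (2*(-3)*(-2)*(½))*(-565/2) - 314898 = 6*(-565/2) - 314898 = -1695 - 314898 = -316593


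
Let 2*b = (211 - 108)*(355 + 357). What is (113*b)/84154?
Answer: 2071742/42077 ≈ 49.237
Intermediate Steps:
b = 36668 (b = ((211 - 108)*(355 + 357))/2 = (103*712)/2 = (1/2)*73336 = 36668)
(113*b)/84154 = (113*36668)/84154 = 4143484*(1/84154) = 2071742/42077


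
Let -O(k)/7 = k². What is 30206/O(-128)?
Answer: -15103/57344 ≈ -0.26338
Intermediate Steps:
O(k) = -7*k²
30206/O(-128) = 30206/((-7*(-128)²)) = 30206/((-7*16384)) = 30206/(-114688) = 30206*(-1/114688) = -15103/57344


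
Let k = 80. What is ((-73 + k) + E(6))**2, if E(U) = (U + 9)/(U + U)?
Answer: 1089/16 ≈ 68.063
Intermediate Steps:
E(U) = (9 + U)/(2*U) (E(U) = (9 + U)/((2*U)) = (9 + U)*(1/(2*U)) = (9 + U)/(2*U))
((-73 + k) + E(6))**2 = ((-73 + 80) + (1/2)*(9 + 6)/6)**2 = (7 + (1/2)*(1/6)*15)**2 = (7 + 5/4)**2 = (33/4)**2 = 1089/16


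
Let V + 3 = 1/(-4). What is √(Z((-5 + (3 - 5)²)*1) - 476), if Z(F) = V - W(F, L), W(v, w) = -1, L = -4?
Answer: I*√1913/2 ≈ 21.869*I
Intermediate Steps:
V = -13/4 (V = -3 + 1/(-4) = -3 + 1*(-¼) = -3 - ¼ = -13/4 ≈ -3.2500)
Z(F) = -9/4 (Z(F) = -13/4 - 1*(-1) = -13/4 + 1 = -9/4)
√(Z((-5 + (3 - 5)²)*1) - 476) = √(-9/4 - 476) = √(-1913/4) = I*√1913/2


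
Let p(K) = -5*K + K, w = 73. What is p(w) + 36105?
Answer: 35813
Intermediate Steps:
p(K) = -4*K
p(w) + 36105 = -4*73 + 36105 = -292 + 36105 = 35813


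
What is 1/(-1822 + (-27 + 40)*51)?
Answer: -1/1159 ≈ -0.00086281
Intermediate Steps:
1/(-1822 + (-27 + 40)*51) = 1/(-1822 + 13*51) = 1/(-1822 + 663) = 1/(-1159) = -1/1159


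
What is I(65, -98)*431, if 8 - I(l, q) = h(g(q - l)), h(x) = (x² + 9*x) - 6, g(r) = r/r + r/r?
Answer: -3448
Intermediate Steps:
g(r) = 2 (g(r) = 1 + 1 = 2)
h(x) = -6 + x² + 9*x
I(l, q) = -8 (I(l, q) = 8 - (-6 + 2² + 9*2) = 8 - (-6 + 4 + 18) = 8 - 1*16 = 8 - 16 = -8)
I(65, -98)*431 = -8*431 = -3448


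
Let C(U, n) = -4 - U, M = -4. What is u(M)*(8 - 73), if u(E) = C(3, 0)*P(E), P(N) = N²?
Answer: 7280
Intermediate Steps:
u(E) = -7*E² (u(E) = (-4 - 1*3)*E² = (-4 - 3)*E² = -7*E²)
u(M)*(8 - 73) = (-7*(-4)²)*(8 - 73) = -7*16*(-65) = -112*(-65) = 7280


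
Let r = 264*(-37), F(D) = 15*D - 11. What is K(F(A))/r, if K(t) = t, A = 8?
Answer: -109/9768 ≈ -0.011159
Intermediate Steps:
F(D) = -11 + 15*D
r = -9768
K(F(A))/r = (-11 + 15*8)/(-9768) = (-11 + 120)*(-1/9768) = 109*(-1/9768) = -109/9768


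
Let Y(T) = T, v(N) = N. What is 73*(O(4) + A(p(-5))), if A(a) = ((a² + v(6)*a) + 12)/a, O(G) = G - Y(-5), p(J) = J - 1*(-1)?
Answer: 584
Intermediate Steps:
p(J) = 1 + J (p(J) = J + 1 = 1 + J)
O(G) = 5 + G (O(G) = G - 1*(-5) = G + 5 = 5 + G)
A(a) = (12 + a² + 6*a)/a (A(a) = ((a² + 6*a) + 12)/a = (12 + a² + 6*a)/a)
73*(O(4) + A(p(-5))) = 73*((5 + 4) + (6 + (1 - 5) + 12/(1 - 5))) = 73*(9 + (6 - 4 + 12/(-4))) = 73*(9 + (6 - 4 + 12*(-¼))) = 73*(9 + (6 - 4 - 3)) = 73*(9 - 1) = 73*8 = 584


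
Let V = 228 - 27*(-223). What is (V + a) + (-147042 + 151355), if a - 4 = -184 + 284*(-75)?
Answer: -10918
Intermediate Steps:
a = -21480 (a = 4 + (-184 + 284*(-75)) = 4 + (-184 - 21300) = 4 - 21484 = -21480)
V = 6249 (V = 228 + 6021 = 6249)
(V + a) + (-147042 + 151355) = (6249 - 21480) + (-147042 + 151355) = -15231 + 4313 = -10918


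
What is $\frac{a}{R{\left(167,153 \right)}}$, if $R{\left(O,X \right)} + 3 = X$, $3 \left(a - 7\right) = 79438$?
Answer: $\frac{79459}{450} \approx 176.58$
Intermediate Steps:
$a = \frac{79459}{3}$ ($a = 7 + \frac{1}{3} \cdot 79438 = 7 + \frac{79438}{3} = \frac{79459}{3} \approx 26486.0$)
$R{\left(O,X \right)} = -3 + X$
$\frac{a}{R{\left(167,153 \right)}} = \frac{79459}{3 \left(-3 + 153\right)} = \frac{79459}{3 \cdot 150} = \frac{79459}{3} \cdot \frac{1}{150} = \frac{79459}{450}$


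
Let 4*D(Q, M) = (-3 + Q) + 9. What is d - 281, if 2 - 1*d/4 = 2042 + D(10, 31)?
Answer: -8457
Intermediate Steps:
D(Q, M) = 3/2 + Q/4 (D(Q, M) = ((-3 + Q) + 9)/4 = (6 + Q)/4 = 3/2 + Q/4)
d = -8176 (d = 8 - 4*(2042 + (3/2 + (¼)*10)) = 8 - 4*(2042 + (3/2 + 5/2)) = 8 - 4*(2042 + 4) = 8 - 4*2046 = 8 - 8184 = -8176)
d - 281 = -8176 - 281 = -8457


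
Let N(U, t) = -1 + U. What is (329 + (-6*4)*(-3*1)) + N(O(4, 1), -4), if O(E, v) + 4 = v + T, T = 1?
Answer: 398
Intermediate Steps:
O(E, v) = -3 + v (O(E, v) = -4 + (v + 1) = -4 + (1 + v) = -3 + v)
(329 + (-6*4)*(-3*1)) + N(O(4, 1), -4) = (329 + (-6*4)*(-3*1)) + (-1 + (-3 + 1)) = (329 - 24*(-3)) + (-1 - 2) = (329 + 72) - 3 = 401 - 3 = 398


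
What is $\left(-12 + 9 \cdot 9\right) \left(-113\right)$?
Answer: $-7797$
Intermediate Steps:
$\left(-12 + 9 \cdot 9\right) \left(-113\right) = \left(-12 + 81\right) \left(-113\right) = 69 \left(-113\right) = -7797$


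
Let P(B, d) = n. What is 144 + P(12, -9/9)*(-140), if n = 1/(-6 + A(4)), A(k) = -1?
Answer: 164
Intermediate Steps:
n = -⅐ (n = 1/(-6 - 1) = 1/(-7) = -⅐ ≈ -0.14286)
P(B, d) = -⅐
144 + P(12, -9/9)*(-140) = 144 - ⅐*(-140) = 144 + 20 = 164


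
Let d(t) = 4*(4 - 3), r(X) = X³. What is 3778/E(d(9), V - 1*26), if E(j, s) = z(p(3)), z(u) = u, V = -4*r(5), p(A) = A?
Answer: 3778/3 ≈ 1259.3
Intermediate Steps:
V = -500 (V = -4*5³ = -4*125 = -500)
d(t) = 4 (d(t) = 4*1 = 4)
E(j, s) = 3
3778/E(d(9), V - 1*26) = 3778/3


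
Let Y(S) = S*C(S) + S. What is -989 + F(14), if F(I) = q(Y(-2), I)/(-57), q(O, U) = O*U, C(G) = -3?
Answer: -56429/57 ≈ -989.98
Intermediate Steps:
Y(S) = -2*S (Y(S) = S*(-3) + S = -3*S + S = -2*S)
F(I) = -4*I/57 (F(I) = ((-2*(-2))*I)/(-57) = (4*I)*(-1/57) = -4*I/57)
-989 + F(14) = -989 - 4/57*14 = -989 - 56/57 = -56429/57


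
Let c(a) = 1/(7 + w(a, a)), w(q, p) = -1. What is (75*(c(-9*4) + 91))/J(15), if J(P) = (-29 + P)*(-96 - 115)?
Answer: 13675/5908 ≈ 2.3147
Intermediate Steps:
J(P) = 6119 - 211*P (J(P) = (-29 + P)*(-211) = 6119 - 211*P)
c(a) = ⅙ (c(a) = 1/(7 - 1) = 1/6 = ⅙)
(75*(c(-9*4) + 91))/J(15) = (75*(⅙ + 91))/(6119 - 211*15) = (75*(547/6))/(6119 - 3165) = (13675/2)/2954 = (13675/2)*(1/2954) = 13675/5908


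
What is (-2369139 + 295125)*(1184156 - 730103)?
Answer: -941712278742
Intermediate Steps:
(-2369139 + 295125)*(1184156 - 730103) = -2074014*454053 = -941712278742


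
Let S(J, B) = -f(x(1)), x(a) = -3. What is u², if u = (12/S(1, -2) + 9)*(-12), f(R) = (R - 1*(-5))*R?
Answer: 17424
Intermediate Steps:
f(R) = R*(5 + R) (f(R) = (R + 5)*R = (5 + R)*R = R*(5 + R))
S(J, B) = 6 (S(J, B) = -(-3)*(5 - 3) = -(-3)*2 = -1*(-6) = 6)
u = -132 (u = (12/6 + 9)*(-12) = (12*(⅙) + 9)*(-12) = (2 + 9)*(-12) = 11*(-12) = -132)
u² = (-132)² = 17424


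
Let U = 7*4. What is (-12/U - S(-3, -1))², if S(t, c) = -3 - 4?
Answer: 2116/49 ≈ 43.184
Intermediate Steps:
U = 28
S(t, c) = -7
(-12/U - S(-3, -1))² = (-12/28 - 1*(-7))² = (-12*1/28 + 7)² = (-3/7 + 7)² = (46/7)² = 2116/49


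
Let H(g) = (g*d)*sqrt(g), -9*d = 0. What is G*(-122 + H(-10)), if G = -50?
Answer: 6100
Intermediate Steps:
d = 0 (d = -1/9*0 = 0)
H(g) = 0 (H(g) = (g*0)*sqrt(g) = 0*sqrt(g) = 0)
G*(-122 + H(-10)) = -50*(-122 + 0) = -50*(-122) = 6100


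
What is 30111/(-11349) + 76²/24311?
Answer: -222158899/91968513 ≈ -2.4156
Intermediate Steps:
30111/(-11349) + 76²/24311 = 30111*(-1/11349) + 5776*(1/24311) = -10037/3783 + 5776/24311 = -222158899/91968513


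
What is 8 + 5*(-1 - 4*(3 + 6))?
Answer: -177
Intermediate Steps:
8 + 5*(-1 - 4*(3 + 6)) = 8 + 5*(-1 - 4*9) = 8 + 5*(-1 - 36) = 8 + 5*(-37) = 8 - 185 = -177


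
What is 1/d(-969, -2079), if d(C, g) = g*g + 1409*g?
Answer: 1/1392930 ≈ 7.1791e-7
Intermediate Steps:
d(C, g) = g² + 1409*g
1/d(-969, -2079) = 1/(-2079*(1409 - 2079)) = 1/(-2079*(-670)) = 1/1392930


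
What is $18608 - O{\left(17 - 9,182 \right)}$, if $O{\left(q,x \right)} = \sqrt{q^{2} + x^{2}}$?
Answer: $18608 - 2 \sqrt{8297} \approx 18426.0$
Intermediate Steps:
$18608 - O{\left(17 - 9,182 \right)} = 18608 - \sqrt{\left(17 - 9\right)^{2} + 182^{2}} = 18608 - \sqrt{8^{2} + 33124} = 18608 - \sqrt{64 + 33124} = 18608 - \sqrt{33188} = 18608 - 2 \sqrt{8297}$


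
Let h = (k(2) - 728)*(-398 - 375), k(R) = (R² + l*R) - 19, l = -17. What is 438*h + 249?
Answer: 263072247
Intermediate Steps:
k(R) = -19 + R² - 17*R (k(R) = (R² - 17*R) - 19 = -19 + R² - 17*R)
h = 600621 (h = ((-19 + 2² - 17*2) - 728)*(-398 - 375) = ((-19 + 4 - 34) - 728)*(-773) = (-49 - 728)*(-773) = -777*(-773) = 600621)
438*h + 249 = 438*600621 + 249 = 263071998 + 249 = 263072247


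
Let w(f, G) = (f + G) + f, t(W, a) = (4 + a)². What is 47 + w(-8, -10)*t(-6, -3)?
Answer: 21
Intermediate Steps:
w(f, G) = G + 2*f (w(f, G) = (G + f) + f = G + 2*f)
47 + w(-8, -10)*t(-6, -3) = 47 + (-10 + 2*(-8))*(4 - 3)² = 47 + (-10 - 16)*1² = 47 - 26*1 = 47 - 26 = 21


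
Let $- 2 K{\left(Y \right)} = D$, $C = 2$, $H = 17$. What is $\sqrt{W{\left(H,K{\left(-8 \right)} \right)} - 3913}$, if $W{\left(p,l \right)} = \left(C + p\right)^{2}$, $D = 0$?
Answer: $4 i \sqrt{222} \approx 59.599 i$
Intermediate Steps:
$K{\left(Y \right)} = 0$ ($K{\left(Y \right)} = \left(- \frac{1}{2}\right) 0 = 0$)
$W{\left(p,l \right)} = \left(2 + p\right)^{2}$
$\sqrt{W{\left(H,K{\left(-8 \right)} \right)} - 3913} = \sqrt{\left(2 + 17\right)^{2} - 3913} = \sqrt{19^{2} - 3913} = \sqrt{361 - 3913} = \sqrt{-3552} = 4 i \sqrt{222}$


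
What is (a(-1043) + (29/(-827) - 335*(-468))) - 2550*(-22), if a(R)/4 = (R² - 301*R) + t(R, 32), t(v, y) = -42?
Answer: 4813040731/827 ≈ 5.8199e+6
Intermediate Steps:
a(R) = -168 - 1204*R + 4*R² (a(R) = 4*((R² - 301*R) - 42) = 4*(-42 + R² - 301*R) = -168 - 1204*R + 4*R²)
(a(-1043) + (29/(-827) - 335*(-468))) - 2550*(-22) = ((-168 - 1204*(-1043) + 4*(-1043)²) + (29/(-827) - 335*(-468))) - 2550*(-22) = ((-168 + 1255772 + 4*1087849) + (29*(-1/827) + 156780)) + 56100 = ((-168 + 1255772 + 4351396) + (-29/827 + 156780)) + 56100 = (5607000 + 129657031/827) + 56100 = 4766646031/827 + 56100 = 4813040731/827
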